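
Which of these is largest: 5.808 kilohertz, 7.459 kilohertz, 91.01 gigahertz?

91.01 gigahertz

5.808 kilohertz = 5808 hertz
7.459 kilohertz = 7459 hertz
91.01 gigahertz = 91010000000 hertz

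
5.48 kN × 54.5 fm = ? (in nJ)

5.48e3 × 54.5e-15 = 298.66e-12 J

0.29866 nJ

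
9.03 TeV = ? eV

9030000000000 eV

tera = 1e12, (no prefix) = 1e0; factor is 1e12.
9.03 × 1e12 = 9030000000000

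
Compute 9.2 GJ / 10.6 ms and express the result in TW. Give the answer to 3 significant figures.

(9.2 × 10⁹) / (10.6 × 10⁻³) = 0.86792 × 10¹² W

0.868 TW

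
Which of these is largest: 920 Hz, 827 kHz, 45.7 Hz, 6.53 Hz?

920 Hz = 920 Hz
827 kHz = 827000 Hz
45.7 Hz = 45.7 Hz
6.53 Hz = 6.53 Hz

827 kHz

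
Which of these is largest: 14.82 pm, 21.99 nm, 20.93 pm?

14.82 pm = 0.00000000001482 m
21.99 nm = 0.00000002199 m
20.93 pm = 0.00000000002093 m

21.99 nm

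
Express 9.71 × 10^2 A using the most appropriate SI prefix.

971 A

= 971 A; mantissa already in [1, 1000).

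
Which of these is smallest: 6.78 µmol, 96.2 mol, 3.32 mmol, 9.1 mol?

6.78 µmol = 0.00000678 mol
96.2 mol = 96.2 mol
3.32 mmol = 0.00332 mol
9.1 mol = 9.1 mol

6.78 µmol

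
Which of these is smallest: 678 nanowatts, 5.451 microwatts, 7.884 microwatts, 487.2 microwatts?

678 nanowatts = 0.000000678 watts
5.451 microwatts = 0.000005451 watts
7.884 microwatts = 0.000007884 watts
487.2 microwatts = 0.0004872 watts

678 nanowatts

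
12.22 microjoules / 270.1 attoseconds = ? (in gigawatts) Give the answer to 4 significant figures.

(12.22 × 10^-6) / (270.1 × 10^-18) = 0.0452425 × 10^12 W

45.24 gigawatts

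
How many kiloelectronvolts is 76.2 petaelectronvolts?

76200000000000 kiloelectronvolts

peta = 10^15, kilo = 10^3; factor is 10^12.
76.2 × 10^12 = 76200000000000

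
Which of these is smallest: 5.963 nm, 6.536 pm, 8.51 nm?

6.536 pm

5.963 nm = 0.000000005963 m
6.536 pm = 0.000000000006536 m
8.51 nm = 0.00000000851 m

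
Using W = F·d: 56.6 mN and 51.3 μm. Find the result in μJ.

56.6 × 10^-3 × 51.3 × 10^-6 = 2903.58 × 10^-9 J

2.90358 μJ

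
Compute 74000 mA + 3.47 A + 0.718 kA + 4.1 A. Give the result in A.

799.57 A

In A:
  74000 mA = 74000e-3 A = 74
  3.47 A → 3.47
  0.718 kA = 0.718e3 A = 718
  4.1 A → 4.1
Sum: 74 + 3.47 + 718 + 4.1 = 799.57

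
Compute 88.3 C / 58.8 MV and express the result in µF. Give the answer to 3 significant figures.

1.50 µF

(88.3) / (58.8 × 10⁶) = 1.5017 × 10⁻⁶ F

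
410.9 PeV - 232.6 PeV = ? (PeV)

In PeV:
  410.9 PeV → 410.9
  232.6 PeV → 232.6
Difference: 410.9 - 232.6 = 178.3

178.3 PeV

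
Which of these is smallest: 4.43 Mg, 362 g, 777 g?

4.43 Mg = 4430000 g
362 g = 362 g
777 g = 777 g

362 g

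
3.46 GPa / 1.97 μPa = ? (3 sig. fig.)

(3.46e9) / (1.97e-6) = 1.756e15

1760000000000000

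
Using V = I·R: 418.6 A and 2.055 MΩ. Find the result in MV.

418.6 × 2.055e6 = 860.223e6 V

860.223 MV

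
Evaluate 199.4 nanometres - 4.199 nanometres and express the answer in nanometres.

195.201 nanometres

In nanometres:
  199.4 nanometres → 199.4
  4.199 nanometres → 4.199
Difference: 199.4 - 4.199 = 195.201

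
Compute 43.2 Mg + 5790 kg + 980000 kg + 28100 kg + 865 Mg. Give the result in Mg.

1922.09 Mg

In Mg:
  43.2 Mg → 43.2
  5790 kg = 5790 × 10⁻³ Mg = 5.79
  980000 kg = 980000 × 10⁻³ Mg = 980
  28100 kg = 28100 × 10⁻³ Mg = 28.1
  865 Mg → 865
Sum: 43.2 + 5.79 + 980 + 28.1 + 865 = 1922.09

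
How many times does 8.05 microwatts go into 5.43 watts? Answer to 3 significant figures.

675000

(5.43) / (8.05e-6) = 0.6745e6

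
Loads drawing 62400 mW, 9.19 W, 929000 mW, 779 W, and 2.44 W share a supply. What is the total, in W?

1782.03 W

In W:
  62400 mW = 62400e-3 W = 62.4
  9.19 W → 9.19
  929000 mW = 929000e-3 W = 929
  779 W → 779
  2.44 W → 2.44
Sum: 62.4 + 9.19 + 929 + 779 + 2.44 = 1782.03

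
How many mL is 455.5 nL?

0.0004555 mL

nano = 1e-9, milli = 1e-3; factor is 1e-6.
455.5 × 1e-6 = 0.0004555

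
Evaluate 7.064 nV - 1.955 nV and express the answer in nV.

In nV:
  7.064 nV → 7.064
  1.955 nV → 1.955
Difference: 7.064 - 1.955 = 5.109

5.109 nV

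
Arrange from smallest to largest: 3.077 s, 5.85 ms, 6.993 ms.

5.85 ms < 6.993 ms < 3.077 s

3.077 s = 3.077 s
5.85 ms = 0.00585 s
6.993 ms = 0.006993 s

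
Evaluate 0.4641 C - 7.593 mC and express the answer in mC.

In mC:
  0.4641 C = 0.4641e3 mC = 464.1
  7.593 mC → 7.593
Difference: 464.1 - 7.593 = 456.507

456.507 mC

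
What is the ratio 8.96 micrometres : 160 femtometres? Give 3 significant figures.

56000000

(8.96e-6) / (160e-15) = 0.056e9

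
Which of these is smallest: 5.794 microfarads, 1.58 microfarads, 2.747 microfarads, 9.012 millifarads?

5.794 microfarads = 0.000005794 farads
1.58 microfarads = 0.00000158 farads
2.747 microfarads = 0.000002747 farads
9.012 millifarads = 0.009012 farads

1.58 microfarads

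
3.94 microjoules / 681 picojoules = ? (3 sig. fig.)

5790

(3.94 × 10^-6) / (681 × 10^-12) = 0.005786 × 10^6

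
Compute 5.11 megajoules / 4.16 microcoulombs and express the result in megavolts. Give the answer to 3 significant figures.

1230000 megavolts

(5.11e6) / (4.16e-6) = 1.2284e12 V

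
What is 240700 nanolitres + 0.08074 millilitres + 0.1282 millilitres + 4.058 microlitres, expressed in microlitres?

453.698 microlitres

In microlitres:
  240700 nanolitres = 240700 × 10^-3 microlitres = 240.7
  0.08074 millilitres = 0.08074 × 10^3 microlitres = 80.74
  0.1282 millilitres = 0.1282 × 10^3 microlitres = 128.2
  4.058 microlitres → 4.058
Sum: 240.7 + 80.74 + 128.2 + 4.058 = 453.698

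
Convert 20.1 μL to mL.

micro = 10⁻⁶, milli = 10⁻³; factor is 10⁻³.
20.1 × 10⁻³ = 0.0201

0.0201 mL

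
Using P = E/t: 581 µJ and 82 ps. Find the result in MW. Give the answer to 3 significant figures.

7.09 MW

(581 × 10⁻⁶) / (82 × 10⁻¹²) = 7.0854 × 10⁶ W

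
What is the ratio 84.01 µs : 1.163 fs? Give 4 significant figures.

(84.01 × 10^-6) / (1.163 × 10^-15) = 72.236 × 10^9

72240000000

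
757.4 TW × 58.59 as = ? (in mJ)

757.4 × 10^12 × 58.59 × 10^-18 = 44376.066 × 10^-6 J

44.376066 mJ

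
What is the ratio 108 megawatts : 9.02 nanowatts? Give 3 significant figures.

(108 × 10^6) / (9.02 × 10^-9) = 11.97 × 10^15

12000000000000000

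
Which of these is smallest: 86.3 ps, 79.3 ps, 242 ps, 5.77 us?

86.3 ps = 0.0000000000863 s
79.3 ps = 0.0000000000793 s
242 ps = 0.000000000242 s
5.77 us = 0.00000577 s

79.3 ps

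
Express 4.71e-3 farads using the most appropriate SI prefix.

= 4.71e-3 farads; 1e-3 is milli.

4.71 millifarads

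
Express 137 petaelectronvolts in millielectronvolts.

137000000000000000000 millielectronvolts

peta = 10^15, milli = 10^-3; factor is 10^18.
137 × 10^18 = 137000000000000000000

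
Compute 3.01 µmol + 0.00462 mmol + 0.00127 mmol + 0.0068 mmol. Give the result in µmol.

In µmol:
  3.01 µmol → 3.01
  0.00462 mmol = 0.00462 × 10³ µmol = 4.62
  0.00127 mmol = 0.00127 × 10³ µmol = 1.27
  0.0068 mmol = 0.0068 × 10³ µmol = 6.8
Sum: 3.01 + 4.62 + 1.27 + 6.8 = 15.7

15.7 µmol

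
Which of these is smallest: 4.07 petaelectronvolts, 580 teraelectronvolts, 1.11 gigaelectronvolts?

1.11 gigaelectronvolts

4.07 petaelectronvolts = 4070000000000000 electronvolts
580 teraelectronvolts = 580000000000000 electronvolts
1.11 gigaelectronvolts = 1110000000 electronvolts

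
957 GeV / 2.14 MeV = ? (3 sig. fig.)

447000

(957e9) / (2.14e6) = 447.2e3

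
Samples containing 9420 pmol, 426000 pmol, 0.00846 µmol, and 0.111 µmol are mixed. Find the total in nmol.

In nmol:
  9420 pmol = 9420e-3 nmol = 9.42
  426000 pmol = 426000e-3 nmol = 426
  0.00846 µmol = 0.00846e3 nmol = 8.46
  0.111 µmol = 0.111e3 nmol = 111
Sum: 9.42 + 426 + 8.46 + 111 = 554.88

554.88 nmol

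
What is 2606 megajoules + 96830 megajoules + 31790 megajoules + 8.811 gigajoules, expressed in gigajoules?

140.037 gigajoules

In gigajoules:
  2606 megajoules = 2606e-3 gigajoules = 2.606
  96830 megajoules = 96830e-3 gigajoules = 96.83
  31790 megajoules = 31790e-3 gigajoules = 31.79
  8.811 gigajoules → 8.811
Sum: 2.606 + 96.83 + 31.79 + 8.811 = 140.037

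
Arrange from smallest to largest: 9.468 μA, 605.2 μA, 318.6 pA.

9.468 μA = 0.000009468 A
605.2 μA = 0.0006052 A
318.6 pA = 0.0000000003186 A

318.6 pA < 9.468 μA < 605.2 μA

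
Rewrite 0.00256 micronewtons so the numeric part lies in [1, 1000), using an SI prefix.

2.56 nanonewtons

= 2.56e-9 newtons; 1e-9 is nano.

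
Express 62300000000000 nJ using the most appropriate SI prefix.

= 62.3 × 10^3 J; 10^3 is kilo.

62.3 kJ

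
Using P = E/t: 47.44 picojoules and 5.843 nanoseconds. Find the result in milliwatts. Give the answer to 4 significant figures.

(47.44 × 10⁻¹²) / (5.843 × 10⁻⁹) = 8.11912 × 10⁻³ W

8.119 milliwatts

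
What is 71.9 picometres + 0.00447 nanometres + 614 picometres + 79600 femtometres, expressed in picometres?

769.97 picometres

In picometres:
  71.9 picometres → 71.9
  0.00447 nanometres = 0.00447e3 picometres = 4.47
  614 picometres → 614
  79600 femtometres = 79600e-3 picometres = 79.6
Sum: 71.9 + 4.47 + 614 + 79.6 = 769.97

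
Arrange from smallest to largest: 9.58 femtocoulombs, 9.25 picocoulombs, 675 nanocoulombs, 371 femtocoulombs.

9.58 femtocoulombs < 371 femtocoulombs < 9.25 picocoulombs < 675 nanocoulombs

9.58 femtocoulombs = 0.00000000000000958 coulombs
9.25 picocoulombs = 0.00000000000925 coulombs
675 nanocoulombs = 0.000000675 coulombs
371 femtocoulombs = 0.000000000000371 coulombs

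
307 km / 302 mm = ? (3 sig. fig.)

1020000

(307 × 10^3) / (302 × 10^-3) = 1.017 × 10^6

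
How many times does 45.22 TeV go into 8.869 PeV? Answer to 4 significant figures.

(8.869e15) / (45.22e12) = 0.19613e3

196.1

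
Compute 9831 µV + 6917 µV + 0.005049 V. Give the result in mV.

21.797 mV

In mV:
  9831 µV = 9831e-3 mV = 9.831
  6917 µV = 6917e-3 mV = 6.917
  0.005049 V = 0.005049e3 mV = 5.049
Sum: 9.831 + 6.917 + 5.049 = 21.797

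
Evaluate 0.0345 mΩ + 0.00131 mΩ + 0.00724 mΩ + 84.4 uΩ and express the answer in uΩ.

In uΩ:
  0.0345 mΩ = 0.0345e3 uΩ = 34.5
  0.00131 mΩ = 0.00131e3 uΩ = 1.31
  0.00724 mΩ = 0.00724e3 uΩ = 7.24
  84.4 uΩ → 84.4
Sum: 34.5 + 1.31 + 7.24 + 84.4 = 127.45

127.45 uΩ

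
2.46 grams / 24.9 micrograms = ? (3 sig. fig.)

98800

(2.46) / (24.9e-6) = 0.0988e6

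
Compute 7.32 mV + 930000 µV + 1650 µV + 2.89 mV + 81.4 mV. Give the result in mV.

1023.26 mV

In mV:
  7.32 mV → 7.32
  930000 µV = 930000 × 10^-3 mV = 930
  1650 µV = 1650 × 10^-3 mV = 1.65
  2.89 mV → 2.89
  81.4 mV → 81.4
Sum: 7.32 + 930 + 1.65 + 2.89 + 81.4 = 1023.26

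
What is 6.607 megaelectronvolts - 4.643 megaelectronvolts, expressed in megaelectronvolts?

1.964 megaelectronvolts

In megaelectronvolts:
  6.607 megaelectronvolts → 6.607
  4.643 megaelectronvolts → 4.643
Difference: 6.607 - 4.643 = 1.964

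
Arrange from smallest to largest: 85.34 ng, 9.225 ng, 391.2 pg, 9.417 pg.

9.417 pg < 391.2 pg < 9.225 ng < 85.34 ng

85.34 ng = 0.00000008534 g
9.225 ng = 0.000000009225 g
391.2 pg = 0.0000000003912 g
9.417 pg = 0.000000000009417 g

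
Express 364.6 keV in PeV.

0.0000000003646 PeV

kilo = 10³, peta = 10¹⁵; factor is 10⁻¹².
364.6 × 10⁻¹² = 0.0000000003646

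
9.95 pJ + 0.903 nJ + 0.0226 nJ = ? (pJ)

In pJ:
  9.95 pJ → 9.95
  0.903 nJ = 0.903 × 10^3 pJ = 903
  0.0226 nJ = 0.0226 × 10^3 pJ = 22.6
Sum: 9.95 + 903 + 22.6 = 935.55

935.55 pJ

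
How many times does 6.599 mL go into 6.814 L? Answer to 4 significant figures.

(6.814) / (6.599 × 10^-3) = 1.0326 × 10^3

1033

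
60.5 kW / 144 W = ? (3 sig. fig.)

(60.5 × 10^3) / (144) = 0.4201 × 10^3

420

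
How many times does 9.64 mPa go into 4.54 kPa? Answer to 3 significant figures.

471000

(4.54e3) / (9.64e-3) = 0.471e6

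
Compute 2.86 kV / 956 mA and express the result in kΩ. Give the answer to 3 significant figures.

2.99 kΩ

(2.86e3) / (956e-3) = 0.0029916e6 Ω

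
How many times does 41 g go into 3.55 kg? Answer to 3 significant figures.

(3.55 × 10³) / (41) = 0.08659 × 10³

86.6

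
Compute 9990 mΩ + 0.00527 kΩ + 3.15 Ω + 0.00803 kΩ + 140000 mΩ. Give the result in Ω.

In Ω:
  9990 mΩ = 9990 × 10^-3 Ω = 9.99
  0.00527 kΩ = 0.00527 × 10^3 Ω = 5.27
  3.15 Ω → 3.15
  0.00803 kΩ = 0.00803 × 10^3 Ω = 8.03
  140000 mΩ = 140000 × 10^-3 Ω = 140
Sum: 9.99 + 5.27 + 3.15 + 8.03 + 140 = 166.44

166.44 Ω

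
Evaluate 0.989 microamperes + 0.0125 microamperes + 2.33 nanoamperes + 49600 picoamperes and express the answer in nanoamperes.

In nanoamperes:
  0.989 microamperes = 0.989 × 10^3 nanoamperes = 989
  0.0125 microamperes = 0.0125 × 10^3 nanoamperes = 12.5
  2.33 nanoamperes → 2.33
  49600 picoamperes = 49600 × 10^-3 nanoamperes = 49.6
Sum: 989 + 12.5 + 2.33 + 49.6 = 1053.43

1053.43 nanoamperes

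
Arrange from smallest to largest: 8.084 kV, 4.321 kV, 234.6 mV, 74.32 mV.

74.32 mV < 234.6 mV < 4.321 kV < 8.084 kV

8.084 kV = 8084 V
4.321 kV = 4321 V
234.6 mV = 0.2346 V
74.32 mV = 0.07432 V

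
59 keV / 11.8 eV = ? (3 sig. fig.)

5000

(59e3) / (11.8) = 5e3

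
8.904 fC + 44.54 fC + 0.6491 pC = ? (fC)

702.544 fC

In fC:
  8.904 fC → 8.904
  44.54 fC → 44.54
  0.6491 pC = 0.6491e3 fC = 649.1
Sum: 8.904 + 44.54 + 649.1 = 702.544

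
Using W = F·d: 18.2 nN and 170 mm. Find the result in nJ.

18.2e-9 × 170e-3 = 3094e-12 J

3.094 nJ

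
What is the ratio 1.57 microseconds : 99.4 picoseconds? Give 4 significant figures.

(1.57 × 10⁻⁶) / (99.4 × 10⁻¹²) = 0.015795 × 10⁶

15790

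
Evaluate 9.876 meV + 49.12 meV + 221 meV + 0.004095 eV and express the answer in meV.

284.091 meV

In meV:
  9.876 meV → 9.876
  49.12 meV → 49.12
  221 meV → 221
  0.004095 eV = 0.004095e3 meV = 4.095
Sum: 9.876 + 49.12 + 221 + 4.095 = 284.091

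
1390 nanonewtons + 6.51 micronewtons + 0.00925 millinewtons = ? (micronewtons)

17.15 micronewtons

In micronewtons:
  1390 nanonewtons = 1390e-3 micronewtons = 1.39
  6.51 micronewtons → 6.51
  0.00925 millinewtons = 0.00925e3 micronewtons = 9.25
Sum: 1.39 + 6.51 + 9.25 = 17.15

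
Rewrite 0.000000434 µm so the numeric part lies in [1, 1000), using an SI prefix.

= 434e-15 m; 1e-15 is femto.

434 fm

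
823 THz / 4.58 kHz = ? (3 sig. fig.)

180000000000

(823 × 10¹²) / (4.58 × 10³) = 179.7 × 10⁹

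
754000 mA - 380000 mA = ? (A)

374 A

In A:
  754000 mA = 754000 × 10^-3 A = 754
  380000 mA = 380000 × 10^-3 A = 380
Difference: 754 - 380 = 374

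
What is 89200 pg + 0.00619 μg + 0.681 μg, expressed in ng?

776.39 ng

In ng:
  89200 pg = 89200e-3 ng = 89.2
  0.00619 μg = 0.00619e3 ng = 6.19
  0.681 μg = 0.681e3 ng = 681
Sum: 89.2 + 6.19 + 681 = 776.39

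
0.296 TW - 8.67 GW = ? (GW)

287.33 GW

In GW:
  0.296 TW = 0.296e3 GW = 296
  8.67 GW → 8.67
Difference: 296 - 8.67 = 287.33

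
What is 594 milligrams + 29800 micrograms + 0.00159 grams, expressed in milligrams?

625.39 milligrams

In milligrams:
  594 milligrams → 594
  29800 micrograms = 29800 × 10⁻³ milligrams = 29.8
  0.00159 grams = 0.00159 × 10³ milligrams = 1.59
Sum: 594 + 29.8 + 1.59 = 625.39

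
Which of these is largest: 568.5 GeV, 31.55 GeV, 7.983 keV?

568.5 GeV

568.5 GeV = 568500000000 eV
31.55 GeV = 31550000000 eV
7.983 keV = 7983 eV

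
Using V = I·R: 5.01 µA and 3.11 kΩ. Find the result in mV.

5.01e-6 × 3.11e3 = 15.5811e-3 V

15.5811 mV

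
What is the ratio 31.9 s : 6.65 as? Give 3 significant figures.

4800000000000000000

(31.9) / (6.65 × 10^-18) = 4.797 × 10^18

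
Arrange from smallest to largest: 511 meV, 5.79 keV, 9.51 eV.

511 meV < 9.51 eV < 5.79 keV

511 meV = 0.511 eV
5.79 keV = 5790 eV
9.51 eV = 9.51 eV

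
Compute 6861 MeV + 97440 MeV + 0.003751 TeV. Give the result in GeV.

108.052 GeV

In GeV:
  6861 MeV = 6861 × 10⁻³ GeV = 6.861
  97440 MeV = 97440 × 10⁻³ GeV = 97.44
  0.003751 TeV = 0.003751 × 10³ GeV = 3.751
Sum: 6.861 + 97.44 + 3.751 = 108.052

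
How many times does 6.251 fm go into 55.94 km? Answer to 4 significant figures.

(55.94e3) / (6.251e-15) = 8.949e18

8949000000000000000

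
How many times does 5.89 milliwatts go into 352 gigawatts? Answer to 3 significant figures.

(352 × 10⁹) / (5.89 × 10⁻³) = 59.76 × 10¹²

59800000000000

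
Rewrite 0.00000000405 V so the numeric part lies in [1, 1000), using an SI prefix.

4.05 nV

= 4.05 × 10^-9 V; 10^-9 is nano.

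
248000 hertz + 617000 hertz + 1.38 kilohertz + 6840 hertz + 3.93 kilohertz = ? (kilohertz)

877.15 kilohertz

In kilohertz:
  248000 hertz = 248000 × 10^-3 kilohertz = 248
  617000 hertz = 617000 × 10^-3 kilohertz = 617
  1.38 kilohertz → 1.38
  6840 hertz = 6840 × 10^-3 kilohertz = 6.84
  3.93 kilohertz → 3.93
Sum: 248 + 617 + 1.38 + 6.84 + 3.93 = 877.15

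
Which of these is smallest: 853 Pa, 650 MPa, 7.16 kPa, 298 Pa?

853 Pa = 853 Pa
650 MPa = 650000000 Pa
7.16 kPa = 7160 Pa
298 Pa = 298 Pa

298 Pa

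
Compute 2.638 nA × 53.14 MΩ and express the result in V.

0.14018332 V

2.638 × 10^-9 × 53.14 × 10^6 = 140.18332 × 10^-3 V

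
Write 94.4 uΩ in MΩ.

micro = 10^-6, mega = 10^6; factor is 10^-12.
94.4 × 10^-12 = 0.0000000000944

0.0000000000944 MΩ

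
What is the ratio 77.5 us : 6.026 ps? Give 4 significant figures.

12860000

(77.5 × 10^-6) / (6.026 × 10^-12) = 12.861 × 10^6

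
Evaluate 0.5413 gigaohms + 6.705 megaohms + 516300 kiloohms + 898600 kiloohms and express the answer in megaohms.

In megaohms:
  0.5413 gigaohms = 0.5413e3 megaohms = 541.3
  6.705 megaohms → 6.705
  516300 kiloohms = 516300e-3 megaohms = 516.3
  898600 kiloohms = 898600e-3 megaohms = 898.6
Sum: 541.3 + 6.705 + 516.3 + 898.6 = 1962.905

1962.905 megaohms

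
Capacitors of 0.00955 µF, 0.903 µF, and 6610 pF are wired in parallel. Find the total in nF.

In nF:
  0.00955 µF = 0.00955 × 10³ nF = 9.55
  0.903 µF = 0.903 × 10³ nF = 903
  6610 pF = 6610 × 10⁻³ nF = 6.61
Sum: 9.55 + 903 + 6.61 = 919.16

919.16 nF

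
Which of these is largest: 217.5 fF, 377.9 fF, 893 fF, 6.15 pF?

6.15 pF

217.5 fF = 0.0000000000002175 F
377.9 fF = 0.0000000000003779 F
893 fF = 0.000000000000893 F
6.15 pF = 0.00000000000615 F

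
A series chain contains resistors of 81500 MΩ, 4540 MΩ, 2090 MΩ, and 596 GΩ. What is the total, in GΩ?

In GΩ:
  81500 MΩ = 81500e-3 GΩ = 81.5
  4540 MΩ = 4540e-3 GΩ = 4.54
  2090 MΩ = 2090e-3 GΩ = 2.09
  596 GΩ → 596
Sum: 81.5 + 4.54 + 2.09 + 596 = 684.13

684.13 GΩ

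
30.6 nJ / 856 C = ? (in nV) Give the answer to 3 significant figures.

(30.6 × 10⁻⁹) / (856) = 0.035748 × 10⁻⁹ V

0.0357 nV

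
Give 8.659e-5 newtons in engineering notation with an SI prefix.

= 86.59e-6 newtons; 1e-6 is micro.

86.59 micronewtons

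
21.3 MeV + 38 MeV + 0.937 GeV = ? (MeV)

In MeV:
  21.3 MeV → 21.3
  38 MeV → 38
  0.937 GeV = 0.937 × 10^3 MeV = 937
Sum: 21.3 + 38 + 937 = 996.3

996.3 MeV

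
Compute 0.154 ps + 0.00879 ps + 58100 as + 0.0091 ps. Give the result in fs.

In fs:
  0.154 ps = 0.154 × 10^3 fs = 154
  0.00879 ps = 0.00879 × 10^3 fs = 8.79
  58100 as = 58100 × 10^-3 fs = 58.1
  0.0091 ps = 0.0091 × 10^3 fs = 9.1
Sum: 154 + 8.79 + 58.1 + 9.1 = 229.99

229.99 fs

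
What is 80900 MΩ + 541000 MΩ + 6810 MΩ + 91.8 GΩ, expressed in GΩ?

In GΩ:
  80900 MΩ = 80900 × 10⁻³ GΩ = 80.9
  541000 MΩ = 541000 × 10⁻³ GΩ = 541
  6810 MΩ = 6810 × 10⁻³ GΩ = 6.81
  91.8 GΩ → 91.8
Sum: 80.9 + 541 + 6.81 + 91.8 = 720.51

720.51 GΩ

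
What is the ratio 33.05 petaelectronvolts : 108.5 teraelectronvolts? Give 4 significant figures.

304.6

(33.05 × 10^15) / (108.5 × 10^12) = 0.30461 × 10^3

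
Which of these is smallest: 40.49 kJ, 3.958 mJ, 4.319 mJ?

40.49 kJ = 40490 J
3.958 mJ = 0.003958 J
4.319 mJ = 0.004319 J

3.958 mJ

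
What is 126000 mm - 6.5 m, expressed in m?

In m:
  126000 mm = 126000 × 10^-3 m = 126
  6.5 m → 6.5
Difference: 126 - 6.5 = 119.5

119.5 m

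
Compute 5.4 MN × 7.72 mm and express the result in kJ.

5.4 × 10⁶ × 7.72 × 10⁻³ = 41.688 × 10³ J

41.688 kJ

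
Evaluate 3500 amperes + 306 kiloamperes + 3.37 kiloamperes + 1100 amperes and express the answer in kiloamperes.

313.97 kiloamperes

In kiloamperes:
  3500 amperes = 3500 × 10^-3 kiloamperes = 3.5
  306 kiloamperes → 306
  3.37 kiloamperes → 3.37
  1100 amperes = 1100 × 10^-3 kiloamperes = 1.1
Sum: 3.5 + 306 + 3.37 + 1.1 = 313.97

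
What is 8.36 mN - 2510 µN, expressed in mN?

In mN:
  8.36 mN → 8.36
  2510 µN = 2510 × 10^-3 mN = 2.51
Difference: 8.36 - 2.51 = 5.85

5.85 mN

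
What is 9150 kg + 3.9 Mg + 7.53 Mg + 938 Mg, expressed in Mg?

958.58 Mg

In Mg:
  9150 kg = 9150e-3 Mg = 9.15
  3.9 Mg → 3.9
  7.53 Mg → 7.53
  938 Mg → 938
Sum: 9.15 + 3.9 + 7.53 + 938 = 958.58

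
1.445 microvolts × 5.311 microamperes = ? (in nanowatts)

1.445 × 10^-6 × 5.311 × 10^-6 = 7.674395 × 10^-12 W

0.007674395 nanowatts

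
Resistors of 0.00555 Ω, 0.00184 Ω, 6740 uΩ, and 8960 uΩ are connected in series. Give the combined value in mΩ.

In mΩ:
  0.00555 Ω = 0.00555e3 mΩ = 5.55
  0.00184 Ω = 0.00184e3 mΩ = 1.84
  6740 uΩ = 6740e-3 mΩ = 6.74
  8960 uΩ = 8960e-3 mΩ = 8.96
Sum: 5.55 + 1.84 + 6.74 + 8.96 = 23.09

23.09 mΩ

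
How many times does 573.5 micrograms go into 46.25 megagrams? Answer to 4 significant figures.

(46.25e6) / (573.5e-6) = 0.080645e12

80650000000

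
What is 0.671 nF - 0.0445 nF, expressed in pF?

626.5 pF

In pF:
  0.671 nF = 0.671 × 10^3 pF = 671
  0.0445 nF = 0.0445 × 10^3 pF = 44.5
Difference: 671 - 44.5 = 626.5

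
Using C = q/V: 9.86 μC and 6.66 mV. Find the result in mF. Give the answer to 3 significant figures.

(9.86e-6) / (6.66e-3) = 1.4805e-3 F

1.48 mF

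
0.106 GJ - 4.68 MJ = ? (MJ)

In MJ:
  0.106 GJ = 0.106 × 10³ MJ = 106
  4.68 MJ → 4.68
Difference: 106 - 4.68 = 101.32

101.32 MJ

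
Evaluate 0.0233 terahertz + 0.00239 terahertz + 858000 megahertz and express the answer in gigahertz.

In gigahertz:
  0.0233 terahertz = 0.0233 × 10^3 gigahertz = 23.3
  0.00239 terahertz = 0.00239 × 10^3 gigahertz = 2.39
  858000 megahertz = 858000 × 10^-3 gigahertz = 858
Sum: 23.3 + 2.39 + 858 = 883.69

883.69 gigahertz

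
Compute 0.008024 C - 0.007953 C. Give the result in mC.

0.071 mC

In mC:
  0.008024 C = 0.008024 × 10^3 mC = 8.024
  0.007953 C = 0.007953 × 10^3 mC = 7.953
Difference: 8.024 - 7.953 = 0.071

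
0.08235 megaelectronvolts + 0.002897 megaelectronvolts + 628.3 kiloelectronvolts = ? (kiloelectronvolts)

In kiloelectronvolts:
  0.08235 megaelectronvolts = 0.08235 × 10³ kiloelectronvolts = 82.35
  0.002897 megaelectronvolts = 0.002897 × 10³ kiloelectronvolts = 2.897
  628.3 kiloelectronvolts → 628.3
Sum: 82.35 + 2.897 + 628.3 = 713.547

713.547 kiloelectronvolts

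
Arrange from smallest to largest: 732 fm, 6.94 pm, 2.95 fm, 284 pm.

2.95 fm < 732 fm < 6.94 pm < 284 pm

732 fm = 0.000000000000732 m
6.94 pm = 0.00000000000694 m
2.95 fm = 0.00000000000000295 m
284 pm = 0.000000000284 m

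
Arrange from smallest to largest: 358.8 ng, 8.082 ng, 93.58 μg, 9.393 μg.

358.8 ng = 0.0000003588 g
8.082 ng = 0.000000008082 g
93.58 μg = 0.00009358 g
9.393 μg = 0.000009393 g

8.082 ng < 358.8 ng < 9.393 μg < 93.58 μg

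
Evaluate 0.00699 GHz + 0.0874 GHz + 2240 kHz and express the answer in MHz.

96.63 MHz

In MHz:
  0.00699 GHz = 0.00699 × 10³ MHz = 6.99
  0.0874 GHz = 0.0874 × 10³ MHz = 87.4
  2240 kHz = 2240 × 10⁻³ MHz = 2.24
Sum: 6.99 + 87.4 + 2.24 = 96.63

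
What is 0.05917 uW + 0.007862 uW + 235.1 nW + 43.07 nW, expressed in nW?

345.202 nW

In nW:
  0.05917 uW = 0.05917 × 10^3 nW = 59.17
  0.007862 uW = 0.007862 × 10^3 nW = 7.862
  235.1 nW → 235.1
  43.07 nW → 43.07
Sum: 59.17 + 7.862 + 235.1 + 43.07 = 345.202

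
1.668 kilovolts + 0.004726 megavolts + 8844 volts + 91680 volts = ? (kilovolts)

In kilovolts:
  1.668 kilovolts → 1.668
  0.004726 megavolts = 0.004726 × 10³ kilovolts = 4.726
  8844 volts = 8844 × 10⁻³ kilovolts = 8.844
  91680 volts = 91680 × 10⁻³ kilovolts = 91.68
Sum: 1.668 + 4.726 + 8.844 + 91.68 = 106.918

106.918 kilovolts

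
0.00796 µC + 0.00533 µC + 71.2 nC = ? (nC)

84.49 nC

In nC:
  0.00796 µC = 0.00796 × 10³ nC = 7.96
  0.00533 µC = 0.00533 × 10³ nC = 5.33
  71.2 nC → 71.2
Sum: 7.96 + 5.33 + 71.2 = 84.49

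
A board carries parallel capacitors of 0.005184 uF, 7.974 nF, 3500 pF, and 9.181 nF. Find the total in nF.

25.839 nF

In nF:
  0.005184 uF = 0.005184e3 nF = 5.184
  7.974 nF → 7.974
  3500 pF = 3500e-3 nF = 3.5
  9.181 nF → 9.181
Sum: 5.184 + 7.974 + 3.5 + 9.181 = 25.839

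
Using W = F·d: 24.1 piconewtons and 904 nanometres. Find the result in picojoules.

24.1 × 10⁻¹² × 904 × 10⁻⁹ = 21786.4 × 10⁻²¹ J

0.0000217864 picojoules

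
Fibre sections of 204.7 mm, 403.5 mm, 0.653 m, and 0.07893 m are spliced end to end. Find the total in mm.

In mm:
  204.7 mm → 204.7
  403.5 mm → 403.5
  0.653 m = 0.653 × 10^3 mm = 653
  0.07893 m = 0.07893 × 10^3 mm = 78.93
Sum: 204.7 + 403.5 + 653 + 78.93 = 1340.13

1340.13 mm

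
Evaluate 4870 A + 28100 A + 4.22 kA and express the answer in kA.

37.19 kA

In kA:
  4870 A = 4870 × 10⁻³ kA = 4.87
  28100 A = 28100 × 10⁻³ kA = 28.1
  4.22 kA → 4.22
Sum: 4.87 + 28.1 + 4.22 = 37.19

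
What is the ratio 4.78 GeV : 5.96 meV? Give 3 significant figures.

(4.78e9) / (5.96e-3) = 0.802e12

802000000000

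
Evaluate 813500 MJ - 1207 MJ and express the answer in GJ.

In GJ:
  813500 MJ = 813500e-3 GJ = 813.5
  1207 MJ = 1207e-3 GJ = 1.207
Difference: 813.5 - 1.207 = 812.293

812.293 GJ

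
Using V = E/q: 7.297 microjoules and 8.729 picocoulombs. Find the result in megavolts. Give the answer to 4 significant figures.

0.8359 megavolts

(7.297 × 10⁻⁶) / (8.729 × 10⁻¹²) = 0.835949 × 10⁶ V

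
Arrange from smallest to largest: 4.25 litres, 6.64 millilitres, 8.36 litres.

6.64 millilitres < 4.25 litres < 8.36 litres

4.25 litres = 4.25 litres
6.64 millilitres = 0.00664 litres
8.36 litres = 8.36 litres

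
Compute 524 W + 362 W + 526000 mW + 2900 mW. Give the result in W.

In W:
  524 W → 524
  362 W → 362
  526000 mW = 526000 × 10⁻³ W = 526
  2900 mW = 2900 × 10⁻³ W = 2.9
Sum: 524 + 362 + 526 + 2.9 = 1414.9

1414.9 W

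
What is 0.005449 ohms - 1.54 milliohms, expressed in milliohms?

3.909 milliohms

In milliohms:
  0.005449 ohms = 0.005449e3 milliohms = 5.449
  1.54 milliohms → 1.54
Difference: 5.449 - 1.54 = 3.909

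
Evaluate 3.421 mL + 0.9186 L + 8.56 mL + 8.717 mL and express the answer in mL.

939.298 mL

In mL:
  3.421 mL → 3.421
  0.9186 L = 0.9186 × 10^3 mL = 918.6
  8.56 mL → 8.56
  8.717 mL → 8.717
Sum: 3.421 + 918.6 + 8.56 + 8.717 = 939.298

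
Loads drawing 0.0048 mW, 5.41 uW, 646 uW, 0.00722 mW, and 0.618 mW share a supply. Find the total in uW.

In uW:
  0.0048 mW = 0.0048 × 10³ uW = 4.8
  5.41 uW → 5.41
  646 uW → 646
  0.00722 mW = 0.00722 × 10³ uW = 7.22
  0.618 mW = 0.618 × 10³ uW = 618
Sum: 4.8 + 5.41 + 646 + 7.22 + 618 = 1281.43

1281.43 uW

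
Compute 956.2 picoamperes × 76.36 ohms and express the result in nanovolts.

956.2e-12 × 76.36 = 73015.432e-12 V

73.015432 nanovolts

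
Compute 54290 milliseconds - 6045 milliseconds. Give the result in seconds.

48.245 seconds

In seconds:
  54290 milliseconds = 54290e-3 seconds = 54.29
  6045 milliseconds = 6045e-3 seconds = 6.045
Difference: 54.29 - 6.045 = 48.245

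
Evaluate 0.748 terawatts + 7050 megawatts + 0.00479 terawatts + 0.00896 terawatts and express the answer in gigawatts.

In gigawatts:
  0.748 terawatts = 0.748e3 gigawatts = 748
  7050 megawatts = 7050e-3 gigawatts = 7.05
  0.00479 terawatts = 0.00479e3 gigawatts = 4.79
  0.00896 terawatts = 0.00896e3 gigawatts = 8.96
Sum: 748 + 7.05 + 4.79 + 8.96 = 768.8

768.8 gigawatts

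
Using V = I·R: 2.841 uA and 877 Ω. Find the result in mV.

2.841 × 10^-6 × 877 = 2491.557 × 10^-6 V

2.491557 mV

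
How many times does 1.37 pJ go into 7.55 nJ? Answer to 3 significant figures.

(7.55e-9) / (1.37e-12) = 5.511e3

5510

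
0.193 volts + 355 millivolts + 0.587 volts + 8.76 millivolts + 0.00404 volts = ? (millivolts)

1147.8 millivolts

In millivolts:
  0.193 volts = 0.193e3 millivolts = 193
  355 millivolts → 355
  0.587 volts = 0.587e3 millivolts = 587
  8.76 millivolts → 8.76
  0.00404 volts = 0.00404e3 millivolts = 4.04
Sum: 193 + 355 + 587 + 8.76 + 4.04 = 1147.8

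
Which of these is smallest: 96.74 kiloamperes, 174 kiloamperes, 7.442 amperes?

7.442 amperes

96.74 kiloamperes = 96740 amperes
174 kiloamperes = 174000 amperes
7.442 amperes = 7.442 amperes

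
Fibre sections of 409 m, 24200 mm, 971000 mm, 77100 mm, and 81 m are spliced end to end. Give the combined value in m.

1562.3 m

In m:
  409 m → 409
  24200 mm = 24200 × 10⁻³ m = 24.2
  971000 mm = 971000 × 10⁻³ m = 971
  77100 mm = 77100 × 10⁻³ m = 77.1
  81 m → 81
Sum: 409 + 24.2 + 971 + 77.1 + 81 = 1562.3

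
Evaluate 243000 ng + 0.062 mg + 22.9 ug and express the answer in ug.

327.9 ug

In ug:
  243000 ng = 243000 × 10^-3 ug = 243
  0.062 mg = 0.062 × 10^3 ug = 62
  22.9 ug → 22.9
Sum: 243 + 62 + 22.9 = 327.9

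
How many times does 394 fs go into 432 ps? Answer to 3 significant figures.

1100

(432 × 10⁻¹²) / (394 × 10⁻¹⁵) = 1.096 × 10³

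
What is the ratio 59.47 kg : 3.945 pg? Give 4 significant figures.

15070000000000000

(59.47 × 10^3) / (3.945 × 10^-12) = 15.075 × 10^15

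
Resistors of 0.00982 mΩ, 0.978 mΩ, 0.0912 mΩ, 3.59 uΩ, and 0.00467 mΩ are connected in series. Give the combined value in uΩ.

In uΩ:
  0.00982 mΩ = 0.00982 × 10³ uΩ = 9.82
  0.978 mΩ = 0.978 × 10³ uΩ = 978
  0.0912 mΩ = 0.0912 × 10³ uΩ = 91.2
  3.59 uΩ → 3.59
  0.00467 mΩ = 0.00467 × 10³ uΩ = 4.67
Sum: 9.82 + 978 + 91.2 + 3.59 + 4.67 = 1087.28

1087.28 uΩ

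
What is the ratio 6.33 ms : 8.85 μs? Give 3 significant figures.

715

(6.33 × 10^-3) / (8.85 × 10^-6) = 0.7153 × 10^3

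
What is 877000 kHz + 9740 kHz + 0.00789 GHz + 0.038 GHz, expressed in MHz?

932.63 MHz

In MHz:
  877000 kHz = 877000 × 10^-3 MHz = 877
  9740 kHz = 9740 × 10^-3 MHz = 9.74
  0.00789 GHz = 0.00789 × 10^3 MHz = 7.89
  0.038 GHz = 0.038 × 10^3 MHz = 38
Sum: 877 + 9.74 + 7.89 + 38 = 932.63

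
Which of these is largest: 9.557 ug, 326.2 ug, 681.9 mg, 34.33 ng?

681.9 mg

9.557 ug = 0.000009557 g
326.2 ug = 0.0003262 g
681.9 mg = 0.6819 g
34.33 ng = 0.00000003433 g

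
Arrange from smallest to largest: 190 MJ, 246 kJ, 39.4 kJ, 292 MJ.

190 MJ = 190000000 J
246 kJ = 246000 J
39.4 kJ = 39400 J
292 MJ = 292000000 J

39.4 kJ < 246 kJ < 190 MJ < 292 MJ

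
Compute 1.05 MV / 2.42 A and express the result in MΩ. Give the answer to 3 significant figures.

(1.05e6) / (2.42) = 0.43388e6 Ω

0.434 MΩ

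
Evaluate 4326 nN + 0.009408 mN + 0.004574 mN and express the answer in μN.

18.308 μN

In μN:
  4326 nN = 4326e-3 μN = 4.326
  0.009408 mN = 0.009408e3 μN = 9.408
  0.004574 mN = 0.004574e3 μN = 4.574
Sum: 4.326 + 9.408 + 4.574 = 18.308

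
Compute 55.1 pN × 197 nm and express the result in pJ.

55.1 × 10⁻¹² × 197 × 10⁻⁹ = 10854.7 × 10⁻²¹ J

0.0000108547 pJ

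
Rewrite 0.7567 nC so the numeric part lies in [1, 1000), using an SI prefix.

756.7 pC

= 756.7 × 10^-12 C; 10^-12 is pico.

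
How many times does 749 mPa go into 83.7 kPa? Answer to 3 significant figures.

112000

(83.7 × 10^3) / (749 × 10^-3) = 0.1117 × 10^6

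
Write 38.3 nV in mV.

0.0000383 mV

nano = 1e-9, milli = 1e-3; factor is 1e-6.
38.3 × 1e-6 = 0.0000383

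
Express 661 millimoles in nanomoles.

661000000 nanomoles

milli = 10^-3, nano = 10^-9; factor is 10^6.
661 × 10^6 = 661000000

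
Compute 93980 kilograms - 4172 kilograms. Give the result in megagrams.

In megagrams:
  93980 kilograms = 93980 × 10^-3 megagrams = 93.98
  4172 kilograms = 4172 × 10^-3 megagrams = 4.172
Difference: 93.98 - 4.172 = 89.808

89.808 megagrams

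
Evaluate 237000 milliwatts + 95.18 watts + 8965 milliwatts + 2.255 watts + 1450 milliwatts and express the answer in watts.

In watts:
  237000 milliwatts = 237000 × 10⁻³ watts = 237
  95.18 watts → 95.18
  8965 milliwatts = 8965 × 10⁻³ watts = 8.965
  2.255 watts → 2.255
  1450 milliwatts = 1450 × 10⁻³ watts = 1.45
Sum: 237 + 95.18 + 8.965 + 2.255 + 1.45 = 344.85

344.85 watts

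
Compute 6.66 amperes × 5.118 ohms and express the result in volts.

6.66 × 5.118 = 34.08588 V

34.08588 volts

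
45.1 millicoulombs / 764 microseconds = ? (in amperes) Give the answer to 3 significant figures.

59.0 amperes

(45.1e-3) / (764e-6) = 0.059031e3 A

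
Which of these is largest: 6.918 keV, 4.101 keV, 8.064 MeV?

6.918 keV = 6918 eV
4.101 keV = 4101 eV
8.064 MeV = 8064000 eV

8.064 MeV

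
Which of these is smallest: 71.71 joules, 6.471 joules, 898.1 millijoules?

71.71 joules = 71.71 joules
6.471 joules = 6.471 joules
898.1 millijoules = 0.8981 joules

898.1 millijoules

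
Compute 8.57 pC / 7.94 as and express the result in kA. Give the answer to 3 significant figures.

1080 kA

(8.57 × 10⁻¹²) / (7.94 × 10⁻¹⁸) = 1.0793 × 10⁶ A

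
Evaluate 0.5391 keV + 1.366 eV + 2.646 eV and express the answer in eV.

543.112 eV

In eV:
  0.5391 keV = 0.5391 × 10³ eV = 539.1
  1.366 eV → 1.366
  2.646 eV → 2.646
Sum: 539.1 + 1.366 + 2.646 = 543.112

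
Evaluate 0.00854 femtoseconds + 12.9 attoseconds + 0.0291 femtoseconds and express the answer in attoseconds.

In attoseconds:
  0.00854 femtoseconds = 0.00854 × 10³ attoseconds = 8.54
  12.9 attoseconds → 12.9
  0.0291 femtoseconds = 0.0291 × 10³ attoseconds = 29.1
Sum: 8.54 + 12.9 + 29.1 = 50.54

50.54 attoseconds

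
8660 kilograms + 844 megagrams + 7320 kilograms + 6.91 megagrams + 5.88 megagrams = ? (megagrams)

872.77 megagrams

In megagrams:
  8660 kilograms = 8660 × 10⁻³ megagrams = 8.66
  844 megagrams → 844
  7320 kilograms = 7320 × 10⁻³ megagrams = 7.32
  6.91 megagrams → 6.91
  5.88 megagrams → 5.88
Sum: 8.66 + 844 + 7.32 + 6.91 + 5.88 = 872.77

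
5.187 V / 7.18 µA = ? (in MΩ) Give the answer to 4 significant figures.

(5.187) / (7.18 × 10⁻⁶) = 0.722423 × 10⁶ Ω

0.7224 MΩ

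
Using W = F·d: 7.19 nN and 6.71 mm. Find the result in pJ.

48.2449 pJ

7.19 × 10^-9 × 6.71 × 10^-3 = 48.2449 × 10^-12 J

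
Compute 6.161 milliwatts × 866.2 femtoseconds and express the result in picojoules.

6.161e-3 × 866.2e-15 = 5336.6582e-18 J

0.0053366582 picojoules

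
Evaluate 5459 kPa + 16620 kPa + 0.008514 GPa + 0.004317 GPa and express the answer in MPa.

In MPa:
  5459 kPa = 5459 × 10⁻³ MPa = 5.459
  16620 kPa = 16620 × 10⁻³ MPa = 16.62
  0.008514 GPa = 0.008514 × 10³ MPa = 8.514
  0.004317 GPa = 0.004317 × 10³ MPa = 4.317
Sum: 5.459 + 16.62 + 8.514 + 4.317 = 34.91

34.91 MPa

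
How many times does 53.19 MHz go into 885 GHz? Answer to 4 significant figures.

(885 × 10^9) / (53.19 × 10^6) = 16.638 × 10^3

16640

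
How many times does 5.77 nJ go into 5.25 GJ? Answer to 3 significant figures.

910000000000000000

(5.25e9) / (5.77e-9) = 0.9099e18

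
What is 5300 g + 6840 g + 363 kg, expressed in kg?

In kg:
  5300 g = 5300 × 10⁻³ kg = 5.3
  6840 g = 6840 × 10⁻³ kg = 6.84
  363 kg → 363
Sum: 5.3 + 6.84 + 363 = 375.14

375.14 kg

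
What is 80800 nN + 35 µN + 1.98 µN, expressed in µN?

In µN:
  80800 nN = 80800e-3 µN = 80.8
  35 µN → 35
  1.98 µN → 1.98
Sum: 80.8 + 35 + 1.98 = 117.78

117.78 µN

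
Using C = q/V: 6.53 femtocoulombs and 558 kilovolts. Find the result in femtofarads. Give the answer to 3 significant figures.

0.0000117 femtofarads

(6.53e-15) / (558e3) = 0.011703e-18 F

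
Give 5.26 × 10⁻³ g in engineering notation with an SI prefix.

5.26 mg

= 5.26 × 10⁻³ g; 10⁻³ is milli.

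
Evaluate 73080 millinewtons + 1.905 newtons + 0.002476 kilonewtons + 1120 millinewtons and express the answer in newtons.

78.581 newtons

In newtons:
  73080 millinewtons = 73080e-3 newtons = 73.08
  1.905 newtons → 1.905
  0.002476 kilonewtons = 0.002476e3 newtons = 2.476
  1120 millinewtons = 1120e-3 newtons = 1.12
Sum: 73.08 + 1.905 + 2.476 + 1.12 = 78.581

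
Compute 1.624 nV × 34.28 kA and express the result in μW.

55.67072 μW

1.624e-9 × 34.28e3 = 55.67072e-6 W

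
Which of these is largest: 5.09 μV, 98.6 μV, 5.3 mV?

5.09 μV = 0.00000509 V
98.6 μV = 0.0000986 V
5.3 mV = 0.0053 V

5.3 mV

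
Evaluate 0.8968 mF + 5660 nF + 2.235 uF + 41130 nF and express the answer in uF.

945.825 uF

In uF:
  0.8968 mF = 0.8968 × 10³ uF = 896.8
  5660 nF = 5660 × 10⁻³ uF = 5.66
  2.235 uF → 2.235
  41130 nF = 41130 × 10⁻³ uF = 41.13
Sum: 896.8 + 5.66 + 2.235 + 41.13 = 945.825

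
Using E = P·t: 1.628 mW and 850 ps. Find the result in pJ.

1.628 × 10⁻³ × 850 × 10⁻¹² = 1383.8 × 10⁻¹⁵ J

1.3838 pJ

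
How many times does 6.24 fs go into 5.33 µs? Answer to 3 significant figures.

(5.33 × 10⁻⁶) / (6.24 × 10⁻¹⁵) = 0.8542 × 10⁹

854000000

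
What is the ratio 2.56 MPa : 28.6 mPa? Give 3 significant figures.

(2.56 × 10^6) / (28.6 × 10^-3) = 0.08951 × 10^9

89500000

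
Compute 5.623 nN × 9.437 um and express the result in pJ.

5.623 × 10^-9 × 9.437 × 10^-6 = 53.064251 × 10^-15 J

0.053064251 pJ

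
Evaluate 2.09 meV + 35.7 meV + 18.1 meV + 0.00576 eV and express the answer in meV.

In meV:
  2.09 meV → 2.09
  35.7 meV → 35.7
  18.1 meV → 18.1
  0.00576 eV = 0.00576 × 10^3 meV = 5.76
Sum: 2.09 + 35.7 + 18.1 + 5.76 = 61.65

61.65 meV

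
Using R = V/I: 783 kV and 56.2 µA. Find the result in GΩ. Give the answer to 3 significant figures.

(783e3) / (56.2e-6) = 13.932e9 Ω

13.9 GΩ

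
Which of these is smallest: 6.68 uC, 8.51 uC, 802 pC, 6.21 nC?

6.68 uC = 0.00000668 C
8.51 uC = 0.00000851 C
802 pC = 0.000000000802 C
6.21 nC = 0.00000000621 C

802 pC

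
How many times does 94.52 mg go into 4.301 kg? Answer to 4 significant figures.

45500

(4.301e3) / (94.52e-3) = 0.045504e6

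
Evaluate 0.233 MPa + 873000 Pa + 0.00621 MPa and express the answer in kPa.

In kPa:
  0.233 MPa = 0.233 × 10³ kPa = 233
  873000 Pa = 873000 × 10⁻³ kPa = 873
  0.00621 MPa = 0.00621 × 10³ kPa = 6.21
Sum: 233 + 873 + 6.21 = 1112.21

1112.21 kPa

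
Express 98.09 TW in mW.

tera = 10¹², milli = 10⁻³; factor is 10¹⁵.
98.09 × 10¹⁵ = 98090000000000000

98090000000000000 mW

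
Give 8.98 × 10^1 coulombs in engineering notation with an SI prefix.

89.8 coulombs

= 89.8 coulombs; mantissa already in [1, 1000).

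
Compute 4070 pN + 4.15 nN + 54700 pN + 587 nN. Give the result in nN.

In nN:
  4070 pN = 4070 × 10^-3 nN = 4.07
  4.15 nN → 4.15
  54700 pN = 54700 × 10^-3 nN = 54.7
  587 nN → 587
Sum: 4.07 + 4.15 + 54.7 + 587 = 649.92

649.92 nN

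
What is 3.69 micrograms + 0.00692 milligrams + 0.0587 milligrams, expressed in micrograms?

69.31 micrograms

In micrograms:
  3.69 micrograms → 3.69
  0.00692 milligrams = 0.00692 × 10³ micrograms = 6.92
  0.0587 milligrams = 0.0587 × 10³ micrograms = 58.7
Sum: 3.69 + 6.92 + 58.7 = 69.31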